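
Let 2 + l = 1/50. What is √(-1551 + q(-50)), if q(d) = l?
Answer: I*√155298/10 ≈ 39.408*I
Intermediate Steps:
l = -99/50 (l = -2 + 1/50 = -99/50 ≈ -1.9800)
q(d) = -99/50
√(-1551 + q(-50)) = √(-1551 - 99/50) = √(-77649/50) = I*√155298/10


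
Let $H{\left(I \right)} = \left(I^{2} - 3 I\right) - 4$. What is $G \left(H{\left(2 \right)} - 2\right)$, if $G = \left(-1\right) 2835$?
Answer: $22680$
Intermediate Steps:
$H{\left(I \right)} = -4 + I^{2} - 3 I$
$G = -2835$
$G \left(H{\left(2 \right)} - 2\right) = - 2835 \left(\left(-4 + 2^{2} - 6\right) - 2\right) = - 2835 \left(\left(-4 + 4 - 6\right) - 2\right) = - 2835 \left(-6 - 2\right) = \left(-2835\right) \left(-8\right) = 22680$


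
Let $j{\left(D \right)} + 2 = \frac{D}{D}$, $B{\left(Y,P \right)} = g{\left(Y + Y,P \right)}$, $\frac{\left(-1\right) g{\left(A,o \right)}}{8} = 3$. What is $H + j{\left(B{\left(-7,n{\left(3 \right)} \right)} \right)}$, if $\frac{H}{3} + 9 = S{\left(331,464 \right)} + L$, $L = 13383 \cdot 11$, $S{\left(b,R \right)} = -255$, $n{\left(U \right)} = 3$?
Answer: $440846$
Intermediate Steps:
$g{\left(A,o \right)} = -24$ ($g{\left(A,o \right)} = \left(-8\right) 3 = -24$)
$L = 147213$
$B{\left(Y,P \right)} = -24$
$j{\left(D \right)} = -1$ ($j{\left(D \right)} = -2 + \frac{D}{D} = -2 + 1 = -1$)
$H = 440847$ ($H = -27 + 3 \left(-255 + 147213\right) = -27 + 3 \cdot 146958 = -27 + 440874 = 440847$)
$H + j{\left(B{\left(-7,n{\left(3 \right)} \right)} \right)} = 440847 - 1 = 440846$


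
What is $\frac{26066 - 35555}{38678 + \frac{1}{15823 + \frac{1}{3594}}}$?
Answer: $- \frac{539619152007}{2199535208708} \approx -0.24533$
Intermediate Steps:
$\frac{26066 - 35555}{38678 + \frac{1}{15823 + \frac{1}{3594}}} = - \frac{9489}{38678 + \frac{1}{15823 + \frac{1}{3594}}} = - \frac{9489}{38678 + \frac{1}{\frac{56867863}{3594}}} = - \frac{9489}{38678 + \frac{3594}{56867863}} = - \frac{9489}{\frac{2199535208708}{56867863}} = \left(-9489\right) \frac{56867863}{2199535208708} = - \frac{539619152007}{2199535208708}$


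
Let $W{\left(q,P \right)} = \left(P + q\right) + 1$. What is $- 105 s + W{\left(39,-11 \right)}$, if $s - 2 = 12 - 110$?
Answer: $10109$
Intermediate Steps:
$W{\left(q,P \right)} = 1 + P + q$
$s = -96$ ($s = 2 + \left(12 - 110\right) = 2 - 98 = -96$)
$- 105 s + W{\left(39,-11 \right)} = \left(-105\right) \left(-96\right) + \left(1 - 11 + 39\right) = 10080 + 29 = 10109$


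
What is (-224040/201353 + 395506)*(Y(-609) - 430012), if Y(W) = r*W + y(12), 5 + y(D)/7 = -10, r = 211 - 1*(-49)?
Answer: -46862417895543146/201353 ≈ -2.3274e+11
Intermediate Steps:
r = 260 (r = 211 + 49 = 260)
y(D) = -105 (y(D) = -35 + 7*(-10) = -35 - 70 = -105)
Y(W) = -105 + 260*W (Y(W) = 260*W - 105 = -105 + 260*W)
(-224040/201353 + 395506)*(Y(-609) - 430012) = (-224040/201353 + 395506)*((-105 + 260*(-609)) - 430012) = (-224040*1/201353 + 395506)*((-105 - 158340) - 430012) = (-224040/201353 + 395506)*(-158445 - 430012) = (79636095578/201353)*(-588457) = -46862417895543146/201353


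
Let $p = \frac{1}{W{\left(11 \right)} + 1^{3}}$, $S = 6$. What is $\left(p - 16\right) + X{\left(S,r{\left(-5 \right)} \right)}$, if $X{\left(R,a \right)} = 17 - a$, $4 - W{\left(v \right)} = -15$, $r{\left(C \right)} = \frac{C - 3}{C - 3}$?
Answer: $\frac{1}{20} \approx 0.05$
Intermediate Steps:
$r{\left(C \right)} = 1$ ($r{\left(C \right)} = \frac{-3 + C}{-3 + C} = 1$)
$W{\left(v \right)} = 19$ ($W{\left(v \right)} = 4 - -15 = 4 + 15 = 19$)
$p = \frac{1}{20}$ ($p = \frac{1}{19 + 1^{3}} = \frac{1}{19 + 1} = \frac{1}{20} \approx 0.05$)
$\left(p - 16\right) + X{\left(S,r{\left(-5 \right)} \right)} = \left(\frac{1}{20} - 16\right) + \left(17 - 1\right) = - \frac{319}{20} + \left(17 - 1\right) = - \frac{319}{20} + 16 = \frac{1}{20}$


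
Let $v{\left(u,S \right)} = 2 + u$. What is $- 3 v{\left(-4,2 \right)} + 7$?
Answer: $13$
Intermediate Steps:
$- 3 v{\left(-4,2 \right)} + 7 = - 3 \left(2 - 4\right) + 7 = \left(-3\right) \left(-2\right) + 7 = 6 + 7 = 13$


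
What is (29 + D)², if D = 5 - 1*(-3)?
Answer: 1369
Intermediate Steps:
D = 8 (D = 5 + 3 = 8)
(29 + D)² = (29 + 8)² = 37² = 1369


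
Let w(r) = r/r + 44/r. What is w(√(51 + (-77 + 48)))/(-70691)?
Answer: -1/70691 - 2*√22/70691 ≈ -0.00014685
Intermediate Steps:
w(r) = 1 + 44/r
w(√(51 + (-77 + 48)))/(-70691) = ((44 + √(51 + (-77 + 48)))/(√(51 + (-77 + 48))))/(-70691) = ((44 + √(51 - 29))/(√(51 - 29)))*(-1/70691) = ((44 + √22)/(√22))*(-1/70691) = ((√22/22)*(44 + √22))*(-1/70691) = (√22*(44 + √22)/22)*(-1/70691) = -√22*(44 + √22)/1555202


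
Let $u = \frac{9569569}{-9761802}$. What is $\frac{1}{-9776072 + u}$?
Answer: $- \frac{9761802}{95432088771313} \approx -1.0229 \cdot 10^{-7}$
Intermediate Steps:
$u = - \frac{9569569}{9761802}$ ($u = 9569569 \left(- \frac{1}{9761802}\right) = - \frac{9569569}{9761802} \approx -0.98031$)
$\frac{1}{-9776072 + u} = \frac{1}{-9776072 - \frac{9569569}{9761802}} = \frac{1}{- \frac{95432088771313}{9761802}} = - \frac{9761802}{95432088771313}$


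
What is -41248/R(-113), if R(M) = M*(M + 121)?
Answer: 5156/113 ≈ 45.628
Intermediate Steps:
R(M) = M*(121 + M)
-41248/R(-113) = -41248*(-1/(113*(121 - 113))) = -41248/((-113*8)) = -41248/(-904) = -41248*(-1/904) = 5156/113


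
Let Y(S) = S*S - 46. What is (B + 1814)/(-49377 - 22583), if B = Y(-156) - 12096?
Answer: -1751/8995 ≈ -0.19466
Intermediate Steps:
Y(S) = -46 + S² (Y(S) = S² - 46 = -46 + S²)
B = 12194 (B = (-46 + (-156)²) - 12096 = (-46 + 24336) - 12096 = 24290 - 12096 = 12194)
(B + 1814)/(-49377 - 22583) = (12194 + 1814)/(-49377 - 22583) = 14008/(-71960) = 14008*(-1/71960) = -1751/8995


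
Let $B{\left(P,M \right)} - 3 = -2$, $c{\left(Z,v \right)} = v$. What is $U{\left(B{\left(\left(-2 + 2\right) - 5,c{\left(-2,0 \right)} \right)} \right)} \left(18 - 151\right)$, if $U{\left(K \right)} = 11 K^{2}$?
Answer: $-1463$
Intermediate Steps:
$B{\left(P,M \right)} = 1$ ($B{\left(P,M \right)} = 3 - 2 = 1$)
$U{\left(B{\left(\left(-2 + 2\right) - 5,c{\left(-2,0 \right)} \right)} \right)} \left(18 - 151\right) = 11 \cdot 1^{2} \left(18 - 151\right) = 11 \cdot 1 \left(-133\right) = 11 \left(-133\right) = -1463$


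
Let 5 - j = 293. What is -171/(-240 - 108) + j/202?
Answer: -10947/11716 ≈ -0.93436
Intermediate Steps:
j = -288 (j = 5 - 1*293 = 5 - 293 = -288)
-171/(-240 - 108) + j/202 = -171/(-240 - 108) - 288/202 = -171/(-348) - 288*1/202 = -171*(-1/348) - 144/101 = 57/116 - 144/101 = -10947/11716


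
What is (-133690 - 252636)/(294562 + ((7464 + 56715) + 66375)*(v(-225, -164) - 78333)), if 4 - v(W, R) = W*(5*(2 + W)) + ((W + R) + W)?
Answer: 193163/21449222149 ≈ 9.0056e-6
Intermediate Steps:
v(W, R) = 4 - R - 2*W - W*(10 + 5*W) (v(W, R) = 4 - (W*(5*(2 + W)) + ((W + R) + W)) = 4 - (W*(10 + 5*W) + ((R + W) + W)) = 4 - (W*(10 + 5*W) + (R + 2*W)) = 4 - (R + 2*W + W*(10 + 5*W)) = 4 + (-R - 2*W - W*(10 + 5*W)) = 4 - R - 2*W - W*(10 + 5*W))
(-133690 - 252636)/(294562 + ((7464 + 56715) + 66375)*(v(-225, -164) - 78333)) = (-133690 - 252636)/(294562 + ((7464 + 56715) + 66375)*((4 - 1*(-164) - 12*(-225) - 5*(-225)²) - 78333)) = -386326/(294562 + (64179 + 66375)*((4 + 164 + 2700 - 5*50625) - 78333)) = -386326/(294562 + 130554*((4 + 164 + 2700 - 253125) - 78333)) = -386326/(294562 + 130554*(-250257 - 78333)) = -386326/(294562 + 130554*(-328590)) = -386326/(294562 - 42898738860) = -386326/(-42898444298) = -386326*(-1/42898444298) = 193163/21449222149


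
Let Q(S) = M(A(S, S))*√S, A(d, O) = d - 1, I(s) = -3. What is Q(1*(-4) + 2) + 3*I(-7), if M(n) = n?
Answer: -9 - 3*I*√2 ≈ -9.0 - 4.2426*I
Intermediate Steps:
A(d, O) = -1 + d
Q(S) = √S*(-1 + S) (Q(S) = (-1 + S)*√S = √S*(-1 + S))
Q(1*(-4) + 2) + 3*I(-7) = √(1*(-4) + 2)*(-1 + (1*(-4) + 2)) + 3*(-3) = √(-4 + 2)*(-1 + (-4 + 2)) - 9 = √(-2)*(-1 - 2) - 9 = (I*√2)*(-3) - 9 = -3*I*√2 - 9 = -9 - 3*I*√2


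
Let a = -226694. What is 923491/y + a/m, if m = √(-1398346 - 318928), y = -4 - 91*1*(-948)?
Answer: 923491/86264 + 8719*I*√26/257 ≈ 10.705 + 172.99*I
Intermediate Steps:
y = 86264 (y = -4 - 91*(-948) = -4 + 86268 = 86264)
m = 257*I*√26 (m = √(-1717274) = 257*I*√26 ≈ 1310.4*I)
923491/y + a/m = 923491/86264 - 226694*(-I*√26/6682) = 923491*(1/86264) - (-8719)*I*√26/257 = 923491/86264 + 8719*I*√26/257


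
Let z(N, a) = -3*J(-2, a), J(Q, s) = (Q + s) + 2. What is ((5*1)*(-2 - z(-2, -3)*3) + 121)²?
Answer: 576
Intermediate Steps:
J(Q, s) = 2 + Q + s
z(N, a) = -3*a (z(N, a) = -3*(2 - 2 + a) = -3*a)
((5*1)*(-2 - z(-2, -3)*3) + 121)² = ((5*1)*(-2 - (-3*(-3))*3) + 121)² = (5*(-2 - 9*3) + 121)² = (5*(-2 - 1*27) + 121)² = (5*(-2 - 27) + 121)² = (5*(-29) + 121)² = (-145 + 121)² = (-24)² = 576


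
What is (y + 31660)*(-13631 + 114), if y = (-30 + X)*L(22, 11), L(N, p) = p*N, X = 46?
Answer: -480286044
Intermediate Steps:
L(N, p) = N*p
y = 3872 (y = (-30 + 46)*(22*11) = 16*242 = 3872)
(y + 31660)*(-13631 + 114) = (3872 + 31660)*(-13631 + 114) = 35532*(-13517) = -480286044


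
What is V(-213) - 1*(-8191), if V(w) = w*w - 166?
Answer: 53394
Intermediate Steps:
V(w) = -166 + w**2 (V(w) = w**2 - 166 = -166 + w**2)
V(-213) - 1*(-8191) = (-166 + (-213)**2) - 1*(-8191) = (-166 + 45369) + 8191 = 45203 + 8191 = 53394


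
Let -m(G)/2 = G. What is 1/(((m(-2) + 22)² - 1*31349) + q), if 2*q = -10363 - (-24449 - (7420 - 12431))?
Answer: -2/52271 ≈ -3.8262e-5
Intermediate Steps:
m(G) = -2*G
q = 9075/2 (q = (-10363 - (-24449 - (7420 - 12431)))/2 = (-10363 - (-24449 - 1*(-5011)))/2 = (-10363 - (-24449 + 5011))/2 = (-10363 - 1*(-19438))/2 = (-10363 + 19438)/2 = (½)*9075 = 9075/2 ≈ 4537.5)
1/(((m(-2) + 22)² - 1*31349) + q) = 1/(((-2*(-2) + 22)² - 1*31349) + 9075/2) = 1/(((4 + 22)² - 31349) + 9075/2) = 1/((26² - 31349) + 9075/2) = 1/((676 - 31349) + 9075/2) = 1/(-30673 + 9075/2) = 1/(-52271/2) = -2/52271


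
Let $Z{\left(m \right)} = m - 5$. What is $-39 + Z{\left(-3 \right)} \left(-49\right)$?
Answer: $353$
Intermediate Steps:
$Z{\left(m \right)} = -5 + m$
$-39 + Z{\left(-3 \right)} \left(-49\right) = -39 + \left(-5 - 3\right) \left(-49\right) = -39 - -392 = -39 + 392 = 353$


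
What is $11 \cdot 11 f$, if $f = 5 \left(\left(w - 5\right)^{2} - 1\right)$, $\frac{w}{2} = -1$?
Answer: $29040$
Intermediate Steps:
$w = -2$ ($w = 2 \left(-1\right) = -2$)
$f = 240$ ($f = 5 \left(\left(-2 - 5\right)^{2} - 1\right) = 5 \left(\left(-7\right)^{2} - 1\right) = 5 \left(49 - 1\right) = 5 \cdot 48 = 240$)
$11 \cdot 11 f = 11 \cdot 11 \cdot 240 = 121 \cdot 240 = 29040$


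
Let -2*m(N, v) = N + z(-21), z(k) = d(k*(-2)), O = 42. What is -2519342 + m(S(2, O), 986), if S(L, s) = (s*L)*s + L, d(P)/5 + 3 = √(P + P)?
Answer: -5042199/2 - 5*√21 ≈ -2.5211e+6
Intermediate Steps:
d(P) = -15 + 5*√2*√P (d(P) = -15 + 5*√(P + P) = -15 + 5*√(2*P) = -15 + 5*(√2*√P) = -15 + 5*√2*√P)
S(L, s) = L + L*s² (S(L, s) = (L*s)*s + L = L*s² + L = L + L*s²)
z(k) = -15 + 10*√(-k) (z(k) = -15 + 5*√2*√(k*(-2)) = -15 + 5*√2*√(-2*k) = -15 + 5*√2*(√2*√(-k)) = -15 + 10*√(-k))
m(N, v) = 15/2 - 5*√21 - N/2 (m(N, v) = -(N + (-15 + 10*√(-1*(-21))))/2 = -(N + (-15 + 10*√21))/2 = -(-15 + N + 10*√21)/2 = 15/2 - 5*√21 - N/2)
-2519342 + m(S(2, O), 986) = -2519342 + (15/2 - 5*√21 - (1 + 42²)) = -2519342 + (15/2 - 5*√21 - (1 + 1764)) = -2519342 + (15/2 - 5*√21 - 1765) = -2519342 + (-3515/2 - 5*√21) = -5042199/2 - 5*√21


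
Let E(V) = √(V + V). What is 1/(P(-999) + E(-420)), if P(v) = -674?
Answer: -337/227558 - I*√210/227558 ≈ -0.0014809 - 6.3682e-5*I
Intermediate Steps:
E(V) = √2*√V (E(V) = √(2*V) = √2*√V)
1/(P(-999) + E(-420)) = 1/(-674 + √2*√(-420)) = 1/(-674 + √2*(2*I*√105)) = 1/(-674 + 2*I*√210)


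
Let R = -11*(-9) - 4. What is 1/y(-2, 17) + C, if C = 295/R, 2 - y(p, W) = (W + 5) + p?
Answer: 1043/342 ≈ 3.0497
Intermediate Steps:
R = 95 (R = 99 - 4 = 95)
y(p, W) = -3 - W - p (y(p, W) = 2 - ((W + 5) + p) = 2 - ((5 + W) + p) = 2 - (5 + W + p) = 2 + (-5 - W - p) = -3 - W - p)
C = 59/19 (C = 295/95 = 295*(1/95) = 59/19 ≈ 3.1053)
1/y(-2, 17) + C = 1/(-3 - 1*17 - 1*(-2)) + 59/19 = 1/(-3 - 17 + 2) + 59/19 = 1/(-18) + 59/19 = -1/18 + 59/19 = 1043/342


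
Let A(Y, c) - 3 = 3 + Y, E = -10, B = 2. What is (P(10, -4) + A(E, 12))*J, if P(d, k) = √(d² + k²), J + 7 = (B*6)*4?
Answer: -164 + 82*√29 ≈ 277.58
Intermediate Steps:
J = 41 (J = -7 + (2*6)*4 = -7 + 12*4 = -7 + 48 = 41)
A(Y, c) = 6 + Y (A(Y, c) = 3 + (3 + Y) = 6 + Y)
(P(10, -4) + A(E, 12))*J = (√(10² + (-4)²) + (6 - 10))*41 = (√(100 + 16) - 4)*41 = (√116 - 4)*41 = (2*√29 - 4)*41 = (-4 + 2*√29)*41 = -164 + 82*√29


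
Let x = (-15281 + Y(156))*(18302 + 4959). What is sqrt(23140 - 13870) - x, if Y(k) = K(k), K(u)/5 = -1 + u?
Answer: 337424066 + 3*sqrt(1030) ≈ 3.3742e+8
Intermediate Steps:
K(u) = -5 + 5*u (K(u) = 5*(-1 + u) = -5 + 5*u)
Y(k) = -5 + 5*k
x = -337424066 (x = (-15281 + (-5 + 5*156))*(18302 + 4959) = (-15281 + (-5 + 780))*23261 = (-15281 + 775)*23261 = -14506*23261 = -337424066)
sqrt(23140 - 13870) - x = sqrt(23140 - 13870) - 1*(-337424066) = sqrt(9270) + 337424066 = 3*sqrt(1030) + 337424066 = 337424066 + 3*sqrt(1030)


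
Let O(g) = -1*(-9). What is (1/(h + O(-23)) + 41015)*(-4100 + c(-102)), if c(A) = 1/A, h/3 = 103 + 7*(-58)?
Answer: -15437262195299/91800 ≈ -1.6816e+8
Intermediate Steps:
h = -909 (h = 3*(103 + 7*(-58)) = 3*(103 - 406) = 3*(-303) = -909)
O(g) = 9
(1/(h + O(-23)) + 41015)*(-4100 + c(-102)) = (1/(-909 + 9) + 41015)*(-4100 + 1/(-102)) = (1/(-900) + 41015)*(-4100 - 1/102) = (-1/900 + 41015)*(-418201/102) = (36913499/900)*(-418201/102) = -15437262195299/91800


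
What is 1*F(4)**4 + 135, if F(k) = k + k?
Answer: 4231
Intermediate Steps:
F(k) = 2*k
1*F(4)**4 + 135 = 1*(2*4)**4 + 135 = 1*8**4 + 135 = 1*4096 + 135 = 4096 + 135 = 4231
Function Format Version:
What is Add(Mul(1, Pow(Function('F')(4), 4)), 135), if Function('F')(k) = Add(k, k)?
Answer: 4231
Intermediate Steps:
Function('F')(k) = Mul(2, k)
Add(Mul(1, Pow(Function('F')(4), 4)), 135) = Add(Mul(1, Pow(Mul(2, 4), 4)), 135) = Add(Mul(1, Pow(8, 4)), 135) = Add(Mul(1, 4096), 135) = Add(4096, 135) = 4231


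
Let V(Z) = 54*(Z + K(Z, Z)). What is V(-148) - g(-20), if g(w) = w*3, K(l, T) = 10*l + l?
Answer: -95844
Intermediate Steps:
K(l, T) = 11*l
V(Z) = 648*Z (V(Z) = 54*(Z + 11*Z) = 54*(12*Z) = 648*Z)
g(w) = 3*w
V(-148) - g(-20) = 648*(-148) - 3*(-20) = -95904 - 1*(-60) = -95904 + 60 = -95844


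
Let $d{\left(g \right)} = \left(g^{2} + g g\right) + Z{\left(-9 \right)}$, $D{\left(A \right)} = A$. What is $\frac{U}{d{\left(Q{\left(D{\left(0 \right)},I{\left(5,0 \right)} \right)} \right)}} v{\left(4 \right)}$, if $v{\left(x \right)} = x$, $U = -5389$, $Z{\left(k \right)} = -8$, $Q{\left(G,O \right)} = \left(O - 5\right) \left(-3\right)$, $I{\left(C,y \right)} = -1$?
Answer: $- \frac{5389}{160} \approx -33.681$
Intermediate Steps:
$Q{\left(G,O \right)} = 15 - 3 O$ ($Q{\left(G,O \right)} = \left(-5 + O\right) \left(-3\right) = 15 - 3 O$)
$d{\left(g \right)} = -8 + 2 g^{2}$ ($d{\left(g \right)} = \left(g^{2} + g g\right) - 8 = \left(g^{2} + g^{2}\right) - 8 = 2 g^{2} - 8 = -8 + 2 g^{2}$)
$\frac{U}{d{\left(Q{\left(D{\left(0 \right)},I{\left(5,0 \right)} \right)} \right)}} v{\left(4 \right)} = - \frac{5389}{-8 + 2 \left(15 - -3\right)^{2}} \cdot 4 = - \frac{5389}{-8 + 2 \left(15 + 3\right)^{2}} \cdot 4 = - \frac{5389}{-8 + 2 \cdot 18^{2}} \cdot 4 = - \frac{5389}{-8 + 2 \cdot 324} \cdot 4 = - \frac{5389}{-8 + 648} \cdot 4 = - \frac{5389}{640} \cdot 4 = \left(-5389\right) \frac{1}{640} \cdot 4 = \left(- \frac{5389}{640}\right) 4 = - \frac{5389}{160}$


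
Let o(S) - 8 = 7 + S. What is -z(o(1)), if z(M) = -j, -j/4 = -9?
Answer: 36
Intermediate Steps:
j = 36 (j = -4*(-9) = 36)
o(S) = 15 + S (o(S) = 8 + (7 + S) = 15 + S)
z(M) = -36 (z(M) = -1*36 = -36)
-z(o(1)) = -1*(-36) = 36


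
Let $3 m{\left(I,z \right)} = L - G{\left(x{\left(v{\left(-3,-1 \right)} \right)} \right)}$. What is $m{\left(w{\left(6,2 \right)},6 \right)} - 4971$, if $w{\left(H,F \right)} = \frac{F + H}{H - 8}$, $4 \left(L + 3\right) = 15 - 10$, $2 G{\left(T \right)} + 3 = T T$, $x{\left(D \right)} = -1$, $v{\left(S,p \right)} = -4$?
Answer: $- \frac{19885}{4} \approx -4971.3$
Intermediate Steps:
$G{\left(T \right)} = - \frac{3}{2} + \frac{T^{2}}{2}$ ($G{\left(T \right)} = - \frac{3}{2} + \frac{T T}{2} = - \frac{3}{2} + \frac{T^{2}}{2}$)
$L = - \frac{7}{4}$ ($L = -3 + \frac{15 - 10}{4} = -3 + \frac{1}{4} \cdot 5 = -3 + \frac{5}{4} = - \frac{7}{4} \approx -1.75$)
$w{\left(H,F \right)} = \frac{F + H}{-8 + H}$
$m{\left(I,z \right)} = - \frac{1}{4}$ ($m{\left(I,z \right)} = \frac{- \frac{7}{4} - \left(- \frac{3}{2} + \frac{\left(-1\right)^{2}}{2}\right)}{3} = \frac{- \frac{7}{4} - \left(- \frac{3}{2} + \frac{1}{2} \cdot 1\right)}{3} = \frac{- \frac{7}{4} - \left(- \frac{3}{2} + \frac{1}{2}\right)}{3} = \frac{- \frac{7}{4} - -1}{3} = \frac{- \frac{7}{4} + 1}{3} = \frac{1}{3} \left(- \frac{3}{4}\right) = - \frac{1}{4}$)
$m{\left(w{\left(6,2 \right)},6 \right)} - 4971 = - \frac{1}{4} - 4971 = - \frac{19885}{4}$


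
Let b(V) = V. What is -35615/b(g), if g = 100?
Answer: -7123/20 ≈ -356.15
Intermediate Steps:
-35615/b(g) = -35615/100 = -35615*1/100 = -7123/20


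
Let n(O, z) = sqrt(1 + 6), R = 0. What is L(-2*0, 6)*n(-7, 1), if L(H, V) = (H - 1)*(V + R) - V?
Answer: -12*sqrt(7) ≈ -31.749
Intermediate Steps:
L(H, V) = -V + V*(-1 + H) (L(H, V) = (H - 1)*(V + 0) - V = (-1 + H)*V - V = V*(-1 + H) - V = -V + V*(-1 + H))
n(O, z) = sqrt(7)
L(-2*0, 6)*n(-7, 1) = (6*(-2 - 2*0))*sqrt(7) = (6*(-2 + 0))*sqrt(7) = (6*(-2))*sqrt(7) = -12*sqrt(7)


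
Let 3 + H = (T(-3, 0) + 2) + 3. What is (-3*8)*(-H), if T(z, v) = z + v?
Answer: -24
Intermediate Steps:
T(z, v) = v + z
H = -1 (H = -3 + (((0 - 3) + 2) + 3) = -3 + ((-3 + 2) + 3) = -3 + (-1 + 3) = -3 + 2 = -1)
(-3*8)*(-H) = (-3*8)*(-1*(-1)) = -24*1 = -24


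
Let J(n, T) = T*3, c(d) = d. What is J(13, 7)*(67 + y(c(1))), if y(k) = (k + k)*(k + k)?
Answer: 1491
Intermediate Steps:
y(k) = 4*k² (y(k) = (2*k)*(2*k) = 4*k²)
J(n, T) = 3*T
J(13, 7)*(67 + y(c(1))) = (3*7)*(67 + 4*1²) = 21*(67 + 4*1) = 21*(67 + 4) = 21*71 = 1491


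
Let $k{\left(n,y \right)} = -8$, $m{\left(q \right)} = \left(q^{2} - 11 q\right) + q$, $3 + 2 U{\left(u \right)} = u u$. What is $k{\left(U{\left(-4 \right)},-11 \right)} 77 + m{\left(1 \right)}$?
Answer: $-625$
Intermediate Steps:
$U{\left(u \right)} = - \frac{3}{2} + \frac{u^{2}}{2}$ ($U{\left(u \right)} = - \frac{3}{2} + \frac{u u}{2} = - \frac{3}{2} + \frac{u^{2}}{2}$)
$m{\left(q \right)} = q^{2} - 10 q$
$k{\left(U{\left(-4 \right)},-11 \right)} 77 + m{\left(1 \right)} = \left(-8\right) 77 + 1 \left(-10 + 1\right) = -616 + 1 \left(-9\right) = -616 - 9 = -625$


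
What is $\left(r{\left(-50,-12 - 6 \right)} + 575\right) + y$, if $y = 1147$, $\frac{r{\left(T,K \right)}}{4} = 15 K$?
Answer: $642$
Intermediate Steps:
$r{\left(T,K \right)} = 60 K$ ($r{\left(T,K \right)} = 4 \cdot 15 K = 60 K$)
$\left(r{\left(-50,-12 - 6 \right)} + 575\right) + y = \left(60 \left(-12 - 6\right) + 575\right) + 1147 = \left(60 \left(-18\right) + 575\right) + 1147 = \left(-1080 + 575\right) + 1147 = -505 + 1147 = 642$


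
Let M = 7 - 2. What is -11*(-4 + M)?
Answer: -11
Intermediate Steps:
M = 5
-11*(-4 + M) = -11*(-4 + 5) = -11*1 = -11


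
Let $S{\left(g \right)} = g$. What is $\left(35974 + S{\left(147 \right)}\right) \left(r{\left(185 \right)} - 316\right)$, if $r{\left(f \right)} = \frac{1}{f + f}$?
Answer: $- \frac{4223231199}{370} \approx -1.1414 \cdot 10^{7}$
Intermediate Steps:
$r{\left(f \right)} = \frac{1}{2 f}$
$\left(35974 + S{\left(147 \right)}\right) \left(r{\left(185 \right)} - 316\right) = \left(35974 + 147\right) \left(\frac{1}{2 \cdot 185} - 316\right) = 36121 \left(\frac{1}{2} \cdot \frac{1}{185} - 316\right) = 36121 \left(\frac{1}{370} - 316\right) = 36121 \left(- \frac{116919}{370}\right) = - \frac{4223231199}{370}$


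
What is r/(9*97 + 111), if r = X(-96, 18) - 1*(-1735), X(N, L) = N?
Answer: 1639/984 ≈ 1.6656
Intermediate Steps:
r = 1639 (r = -96 - 1*(-1735) = -96 + 1735 = 1639)
r/(9*97 + 111) = 1639/(9*97 + 111) = 1639/(873 + 111) = 1639/984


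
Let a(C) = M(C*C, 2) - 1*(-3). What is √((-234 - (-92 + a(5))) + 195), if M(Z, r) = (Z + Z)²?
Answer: 35*I*√2 ≈ 49.497*I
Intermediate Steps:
M(Z, r) = 4*Z² (M(Z, r) = (2*Z)² = 4*Z²)
a(C) = 3 + 4*C⁴ (a(C) = 4*(C*C)² - 1*(-3) = 4*(C²)² + 3 = 4*C⁴ + 3 = 3 + 4*C⁴)
√((-234 - (-92 + a(5))) + 195) = √((-234 - (-92 + (3 + 4*5⁴))) + 195) = √((-234 - (-92 + (3 + 4*625))) + 195) = √((-234 - (-92 + (3 + 2500))) + 195) = √((-234 - (-92 + 2503)) + 195) = √((-234 - 1*2411) + 195) = √((-234 - 2411) + 195) = √(-2645 + 195) = √(-2450) = 35*I*√2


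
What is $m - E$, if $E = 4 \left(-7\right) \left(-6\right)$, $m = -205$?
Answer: $-373$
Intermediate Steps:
$E = 168$ ($E = \left(-28\right) \left(-6\right) = 168$)
$m - E = -205 - 168 = -373$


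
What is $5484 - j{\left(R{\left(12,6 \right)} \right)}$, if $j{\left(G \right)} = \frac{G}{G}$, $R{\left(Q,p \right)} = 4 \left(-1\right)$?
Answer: $5483$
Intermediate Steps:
$R{\left(Q,p \right)} = -4$
$j{\left(G \right)} = 1$
$5484 - j{\left(R{\left(12,6 \right)} \right)} = 5484 - 1 = 5483$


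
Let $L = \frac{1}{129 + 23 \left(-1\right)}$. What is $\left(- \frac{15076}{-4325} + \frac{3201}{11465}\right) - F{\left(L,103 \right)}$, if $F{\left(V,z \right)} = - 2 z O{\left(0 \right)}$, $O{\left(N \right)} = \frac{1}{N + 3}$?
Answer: $\frac{2154962749}{29751675} \approx 72.432$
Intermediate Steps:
$O{\left(N \right)} = \frac{1}{3 + N}$
$L = \frac{1}{106}$ ($L = \frac{1}{129 - 23} = \frac{1}{106} \approx 0.009434$)
$F{\left(V,z \right)} = - \frac{2 z}{3}$ ($F{\left(V,z \right)} = \frac{\left(-2\right) z}{3 + 0} = \frac{\left(-2\right) z}{3} = - 2 z \frac{1}{3} = - \frac{2 z}{3}$)
$\left(- \frac{15076}{-4325} + \frac{3201}{11465}\right) - F{\left(L,103 \right)} = \left(- \frac{15076}{-4325} + \frac{3201}{11465}\right) - \left(- \frac{2}{3}\right) 103 = \left(\left(-15076\right) \left(- \frac{1}{4325}\right) + 3201 \cdot \frac{1}{11465}\right) - - \frac{206}{3} = \left(\frac{15076}{4325} + \frac{3201}{11465}\right) + \frac{206}{3} = \frac{37338133}{9917225} + \frac{206}{3} = \frac{2154962749}{29751675}$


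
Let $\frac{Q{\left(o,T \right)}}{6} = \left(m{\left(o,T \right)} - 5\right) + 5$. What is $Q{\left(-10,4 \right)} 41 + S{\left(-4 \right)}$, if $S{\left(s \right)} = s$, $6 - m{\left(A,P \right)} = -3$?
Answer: $2210$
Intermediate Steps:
$m{\left(A,P \right)} = 9$ ($m{\left(A,P \right)} = 6 - -3 = 6 + 3 = 9$)
$Q{\left(o,T \right)} = 54$ ($Q{\left(o,T \right)} = 6 \left(\left(9 - 5\right) + 5\right) = 6 \left(4 + 5\right) = 6 \cdot 9 = 54$)
$Q{\left(-10,4 \right)} 41 + S{\left(-4 \right)} = 54 \cdot 41 - 4 = 2214 - 4 = 2210$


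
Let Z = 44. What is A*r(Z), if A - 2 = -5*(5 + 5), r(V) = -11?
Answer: 528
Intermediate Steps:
A = -48 (A = 2 - 5*(5 + 5) = 2 - 5*10 = 2 - 50 = -48)
A*r(Z) = -48*(-11) = 528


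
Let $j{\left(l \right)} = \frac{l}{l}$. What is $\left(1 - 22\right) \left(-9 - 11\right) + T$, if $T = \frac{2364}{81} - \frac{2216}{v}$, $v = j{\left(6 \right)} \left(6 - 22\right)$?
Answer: $\frac{31735}{54} \approx 587.69$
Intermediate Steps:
$j{\left(l \right)} = 1$
$v = -16$ ($v = 1 \left(6 - 22\right) = 1 \left(-16\right) = -16$)
$T = \frac{9055}{54}$ ($T = \frac{2364}{81} - \frac{2216}{-16} = 2364 \cdot \frac{1}{81} - - \frac{277}{2} = \frac{788}{27} + \frac{277}{2} = \frac{9055}{54} \approx 167.69$)
$\left(1 - 22\right) \left(-9 - 11\right) + T = \left(1 - 22\right) \left(-9 - 11\right) + \frac{9055}{54} = \left(-21\right) \left(-20\right) + \frac{9055}{54} = 420 + \frac{9055}{54} = \frac{31735}{54}$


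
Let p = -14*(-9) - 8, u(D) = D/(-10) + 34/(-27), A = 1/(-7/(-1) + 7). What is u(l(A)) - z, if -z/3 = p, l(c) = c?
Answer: 1333333/3780 ≈ 352.73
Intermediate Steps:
A = 1/14 (A = 1/(-7*(-1) + 7) = 1/(7 + 7) = 1/14 ≈ 0.071429)
u(D) = -34/27 - D/10 (u(D) = D*(-⅒) + 34*(-1/27) = -D/10 - 34/27 = -34/27 - D/10)
p = 118 (p = 126 - 8 = 118)
z = -354 (z = -3*118 = -354)
u(l(A)) - z = (-34/27 - ⅒*1/14) - 1*(-354) = (-34/27 - 1/140) + 354 = -4787/3780 + 354 = 1333333/3780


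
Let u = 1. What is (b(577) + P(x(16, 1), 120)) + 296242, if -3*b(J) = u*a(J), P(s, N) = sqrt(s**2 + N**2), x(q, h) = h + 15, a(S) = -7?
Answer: 888733/3 + 8*sqrt(229) ≈ 2.9637e+5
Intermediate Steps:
x(q, h) = 15 + h
P(s, N) = sqrt(N**2 + s**2)
b(J) = 7/3 (b(J) = -(-7)/3 = -1/3*(-7) = 7/3)
(b(577) + P(x(16, 1), 120)) + 296242 = (7/3 + sqrt(120**2 + (15 + 1)**2)) + 296242 = (7/3 + sqrt(14400 + 16**2)) + 296242 = (7/3 + sqrt(14400 + 256)) + 296242 = (7/3 + sqrt(14656)) + 296242 = (7/3 + 8*sqrt(229)) + 296242 = 888733/3 + 8*sqrt(229)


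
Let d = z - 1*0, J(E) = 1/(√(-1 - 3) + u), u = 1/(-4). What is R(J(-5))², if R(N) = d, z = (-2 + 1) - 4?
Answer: 25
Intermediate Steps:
z = -5 (z = -1 - 4 = -5)
u = -¼ ≈ -0.25000
J(E) = 16*(-¼ - 2*I)/65 (J(E) = 1/(√(-1 - 3) - ¼) = 1/(√(-4) - ¼) = 1/(2*I - ¼) = 1/(-¼ + 2*I) = 16*(-¼ - 2*I)/65)
d = -5 (d = -5 - 1*0 = -5 + 0 = -5)
R(N) = -5
R(J(-5))² = (-5)² = 25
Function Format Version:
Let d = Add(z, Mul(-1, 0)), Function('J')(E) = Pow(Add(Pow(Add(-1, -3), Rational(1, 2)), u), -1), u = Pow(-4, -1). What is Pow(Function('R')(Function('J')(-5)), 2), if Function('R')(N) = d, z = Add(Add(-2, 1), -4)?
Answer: 25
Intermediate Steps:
z = -5 (z = Add(-1, -4) = -5)
u = Rational(-1, 4) ≈ -0.25000
Function('J')(E) = Mul(Rational(16, 65), Add(Rational(-1, 4), Mul(-2, I))) (Function('J')(E) = Pow(Add(Pow(Add(-1, -3), Rational(1, 2)), Rational(-1, 4)), -1) = Pow(Add(Pow(-4, Rational(1, 2)), Rational(-1, 4)), -1) = Pow(Add(Mul(2, I), Rational(-1, 4)), -1) = Pow(Add(Rational(-1, 4), Mul(2, I)), -1) = Mul(Rational(16, 65), Add(Rational(-1, 4), Mul(-2, I))))
d = -5 (d = Add(-5, Mul(-1, 0)) = Add(-5, 0) = -5)
Function('R')(N) = -5
Pow(Function('R')(Function('J')(-5)), 2) = Pow(-5, 2) = 25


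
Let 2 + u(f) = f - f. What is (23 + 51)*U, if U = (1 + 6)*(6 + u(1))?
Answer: 2072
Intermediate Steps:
u(f) = -2 (u(f) = -2 + (f - f) = -2 + 0 = -2)
U = 28 (U = (1 + 6)*(6 - 2) = 7*4 = 28)
(23 + 51)*U = (23 + 51)*28 = 74*28 = 2072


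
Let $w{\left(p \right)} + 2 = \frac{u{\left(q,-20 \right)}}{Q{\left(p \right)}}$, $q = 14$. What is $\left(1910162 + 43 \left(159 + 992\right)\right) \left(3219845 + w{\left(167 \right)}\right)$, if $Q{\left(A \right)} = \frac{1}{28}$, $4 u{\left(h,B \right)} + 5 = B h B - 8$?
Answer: $6386421581560$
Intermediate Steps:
$u{\left(h,B \right)} = - \frac{13}{4} + \frac{h B^{2}}{4}$ ($u{\left(h,B \right)} = - \frac{5}{4} + \frac{B h B - 8}{4} = - \frac{5}{4} + \frac{h B^{2} - 8}{4} = - \frac{5}{4} + \frac{-8 + h B^{2}}{4} = - \frac{5}{4} + \left(-2 + \frac{h B^{2}}{4}\right) = - \frac{13}{4} + \frac{h B^{2}}{4}$)
$Q{\left(A \right)} = \frac{1}{28}$
$w{\left(p \right)} = 39107$ ($w{\left(p \right)} = -2 + \left(- \frac{13}{4} + \frac{1}{4} \cdot 14 \left(-20\right)^{2}\right) \frac{1}{\frac{1}{28}} = -2 + \left(- \frac{13}{4} + \frac{1}{4} \cdot 14 \cdot 400\right) 28 = -2 + \left(- \frac{13}{4} + 1400\right) 28 = -2 + \frac{5587}{4} \cdot 28 = -2 + 39109 = 39107$)
$\left(1910162 + 43 \left(159 + 992\right)\right) \left(3219845 + w{\left(167 \right)}\right) = \left(1910162 + 43 \left(159 + 992\right)\right) \left(3219845 + 39107\right) = \left(1910162 + 43 \cdot 1151\right) 3258952 = \left(1910162 + 49493\right) 3258952 = 1959655 \cdot 3258952 = 6386421581560$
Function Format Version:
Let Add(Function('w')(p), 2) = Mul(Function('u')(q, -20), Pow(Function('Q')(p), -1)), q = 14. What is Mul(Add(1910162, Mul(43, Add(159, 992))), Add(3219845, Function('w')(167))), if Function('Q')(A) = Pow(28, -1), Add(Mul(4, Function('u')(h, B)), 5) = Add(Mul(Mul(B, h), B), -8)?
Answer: 6386421581560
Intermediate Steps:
Function('u')(h, B) = Add(Rational(-13, 4), Mul(Rational(1, 4), h, Pow(B, 2))) (Function('u')(h, B) = Add(Rational(-5, 4), Mul(Rational(1, 4), Add(Mul(Mul(B, h), B), -8))) = Add(Rational(-5, 4), Mul(Rational(1, 4), Add(Mul(h, Pow(B, 2)), -8))) = Add(Rational(-5, 4), Mul(Rational(1, 4), Add(-8, Mul(h, Pow(B, 2))))) = Add(Rational(-5, 4), Add(-2, Mul(Rational(1, 4), h, Pow(B, 2)))) = Add(Rational(-13, 4), Mul(Rational(1, 4), h, Pow(B, 2))))
Function('Q')(A) = Rational(1, 28)
Function('w')(p) = 39107 (Function('w')(p) = Add(-2, Mul(Add(Rational(-13, 4), Mul(Rational(1, 4), 14, Pow(-20, 2))), Pow(Rational(1, 28), -1))) = Add(-2, Mul(Add(Rational(-13, 4), Mul(Rational(1, 4), 14, 400)), 28)) = Add(-2, Mul(Add(Rational(-13, 4), 1400), 28)) = Add(-2, Mul(Rational(5587, 4), 28)) = Add(-2, 39109) = 39107)
Mul(Add(1910162, Mul(43, Add(159, 992))), Add(3219845, Function('w')(167))) = Mul(Add(1910162, Mul(43, Add(159, 992))), Add(3219845, 39107)) = Mul(Add(1910162, Mul(43, 1151)), 3258952) = Mul(Add(1910162, 49493), 3258952) = Mul(1959655, 3258952) = 6386421581560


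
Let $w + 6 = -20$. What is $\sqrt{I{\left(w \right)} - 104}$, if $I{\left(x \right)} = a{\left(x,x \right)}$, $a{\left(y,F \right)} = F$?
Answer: $i \sqrt{130} \approx 11.402 i$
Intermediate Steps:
$w = -26$ ($w = -6 - 20 = -26$)
$I{\left(x \right)} = x$
$\sqrt{I{\left(w \right)} - 104} = \sqrt{-26 - 104} = \sqrt{-130} = i \sqrt{130}$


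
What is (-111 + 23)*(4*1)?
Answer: -352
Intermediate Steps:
(-111 + 23)*(4*1) = -88*4 = -352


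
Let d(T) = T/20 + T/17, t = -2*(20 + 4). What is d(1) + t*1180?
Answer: -19257563/340 ≈ -56640.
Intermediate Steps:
t = -48 (t = -2*24 = -48)
d(T) = 37*T/340 (d(T) = T*(1/20) + T*(1/17) = T/20 + T/17 = 37*T/340)
d(1) + t*1180 = (37/340)*1 - 48*1180 = 37/340 - 56640 = -19257563/340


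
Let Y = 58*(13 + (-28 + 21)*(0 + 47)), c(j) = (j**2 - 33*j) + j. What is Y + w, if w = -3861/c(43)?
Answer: -788455/43 ≈ -18336.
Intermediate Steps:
c(j) = j**2 - 32*j
Y = -18328 (Y = 58*(13 - 7*47) = 58*(13 - 329) = 58*(-316) = -18328)
w = -351/43 (w = -3861*1/(43*(-32 + 43)) = -3861/(43*11) = -3861/473 = -3861*1/473 = -351/43 ≈ -8.1628)
Y + w = -18328 - 351/43 = -788455/43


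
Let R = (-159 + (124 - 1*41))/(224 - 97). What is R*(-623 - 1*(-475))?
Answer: 11248/127 ≈ 88.567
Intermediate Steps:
R = -76/127 (R = (-159 + (124 - 41))/127 = (-159 + 83)*(1/127) = -76*1/127 = -76/127 ≈ -0.59842)
R*(-623 - 1*(-475)) = -76*(-623 - 1*(-475))/127 = -76*(-623 + 475)/127 = -76/127*(-148) = 11248/127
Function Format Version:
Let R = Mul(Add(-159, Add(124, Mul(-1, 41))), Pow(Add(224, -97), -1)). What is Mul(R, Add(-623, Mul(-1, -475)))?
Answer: Rational(11248, 127) ≈ 88.567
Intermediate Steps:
R = Rational(-76, 127) (R = Mul(Add(-159, Add(124, -41)), Pow(127, -1)) = Mul(Add(-159, 83), Rational(1, 127)) = Mul(-76, Rational(1, 127)) = Rational(-76, 127) ≈ -0.59842)
Mul(R, Add(-623, Mul(-1, -475))) = Mul(Rational(-76, 127), Add(-623, Mul(-1, -475))) = Mul(Rational(-76, 127), Add(-623, 475)) = Mul(Rational(-76, 127), -148) = Rational(11248, 127)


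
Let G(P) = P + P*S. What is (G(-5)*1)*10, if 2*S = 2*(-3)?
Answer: 100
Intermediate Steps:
S = -3 (S = (2*(-3))/2 = (½)*(-6) = -3)
G(P) = -2*P (G(P) = P + P*(-3) = P - 3*P = -2*P)
(G(-5)*1)*10 = (-2*(-5)*1)*10 = (10*1)*10 = 10*10 = 100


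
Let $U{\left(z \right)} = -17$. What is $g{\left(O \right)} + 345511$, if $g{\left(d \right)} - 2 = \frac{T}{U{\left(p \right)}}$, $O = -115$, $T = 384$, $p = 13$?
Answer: $\frac{5873337}{17} \approx 3.4549 \cdot 10^{5}$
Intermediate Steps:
$g{\left(d \right)} = - \frac{350}{17}$ ($g{\left(d \right)} = 2 + \frac{384}{-17} = 2 + 384 \left(- \frac{1}{17}\right) = 2 - \frac{384}{17} = - \frac{350}{17}$)
$g{\left(O \right)} + 345511 = - \frac{350}{17} + 345511 = \frac{5873337}{17}$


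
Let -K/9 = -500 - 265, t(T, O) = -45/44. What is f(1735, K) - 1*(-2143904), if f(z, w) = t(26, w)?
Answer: 94331731/44 ≈ 2.1439e+6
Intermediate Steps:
t(T, O) = -45/44 (t(T, O) = -45*1/44 = -45/44)
K = 6885 (K = -9*(-500 - 265) = -9*(-765) = 6885)
f(z, w) = -45/44
f(1735, K) - 1*(-2143904) = -45/44 - 1*(-2143904) = -45/44 + 2143904 = 94331731/44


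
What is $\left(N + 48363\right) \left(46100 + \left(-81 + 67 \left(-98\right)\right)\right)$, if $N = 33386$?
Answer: $3225243297$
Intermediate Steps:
$\left(N + 48363\right) \left(46100 + \left(-81 + 67 \left(-98\right)\right)\right) = \left(33386 + 48363\right) \left(46100 + \left(-81 + 67 \left(-98\right)\right)\right) = 81749 \left(46100 - 6647\right) = 81749 \cdot 39453 = 3225243297$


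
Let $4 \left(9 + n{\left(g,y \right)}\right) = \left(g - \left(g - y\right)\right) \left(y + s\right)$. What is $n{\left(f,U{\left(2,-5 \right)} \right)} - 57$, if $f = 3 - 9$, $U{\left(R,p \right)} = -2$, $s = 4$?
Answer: $-67$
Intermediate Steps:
$f = -6$ ($f = 3 - 9 = -6$)
$n{\left(g,y \right)} = -9 + \frac{y \left(4 + y\right)}{4}$ ($n{\left(g,y \right)} = -9 + \frac{\left(g - \left(g - y\right)\right) \left(y + 4\right)}{4} = -9 + \frac{y \left(4 + y\right)}{4}$)
$n{\left(f,U{\left(2,-5 \right)} \right)} - 57 = \left(-9 - 2 + \frac{\left(-2\right)^{2}}{4}\right) - 57 = \left(-9 - 2 + \frac{1}{4} \cdot 4\right) - 57 = \left(-9 - 2 + 1\right) - 57 = -10 - 57 = -67$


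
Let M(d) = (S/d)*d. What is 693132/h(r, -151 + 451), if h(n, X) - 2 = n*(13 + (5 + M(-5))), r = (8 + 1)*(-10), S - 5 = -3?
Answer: -346566/899 ≈ -385.50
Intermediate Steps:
S = 2 (S = 5 - 3 = 2)
r = -90 (r = 9*(-10) = -90)
M(d) = 2 (M(d) = (2/d)*d = 2)
h(n, X) = 2 + 20*n (h(n, X) = 2 + n*(13 + (5 + 2)) = 2 + n*(13 + 7) = 2 + n*20 = 2 + 20*n)
693132/h(r, -151 + 451) = 693132/(2 + 20*(-90)) = 693132/(2 - 1800) = 693132/(-1798) = 693132*(-1/1798) = -346566/899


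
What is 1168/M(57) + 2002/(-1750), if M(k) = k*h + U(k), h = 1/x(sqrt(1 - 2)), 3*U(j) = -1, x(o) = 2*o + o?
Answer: -3611/1625 + 99864*I/1625 ≈ -2.2222 + 61.455*I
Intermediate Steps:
x(o) = 3*o
U(j) = -1/3 (U(j) = (1/3)*(-1) = -1/3)
h = -I/3 (h = 1/(3*sqrt(1 - 2)) = 1/(3*sqrt(-1)) = 1/(3*I) = -I/3 ≈ -0.33333*I)
M(k) = -1/3 - I*k/3 (M(k) = k*(-I/3) - 1/3 = -I*k/3 - 1/3 = -1/3 - I*k/3)
1168/M(57) + 2002/(-1750) = 1168/(-1/3 - 1/3*I*57) + 2002/(-1750) = 1168/(-1/3 - 19*I) + 2002*(-1/1750) = 1168*(9*(-1/3 + 19*I)/3250) - 143/125 = 5256*(-1/3 + 19*I)/1625 - 143/125 = -143/125 + 5256*(-1/3 + 19*I)/1625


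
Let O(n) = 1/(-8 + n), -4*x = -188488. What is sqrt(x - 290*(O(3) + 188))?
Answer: 2*I*sqrt(1835) ≈ 85.674*I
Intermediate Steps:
x = 47122 (x = -1/4*(-188488) = 47122)
sqrt(x - 290*(O(3) + 188)) = sqrt(47122 - 290*(1/(-8 + 3) + 188)) = sqrt(47122 - 290*(1/(-5) + 188)) = sqrt(47122 - 290*(-1/5 + 188)) = sqrt(47122 - 290*939/5) = sqrt(47122 - 54462) = sqrt(-7340) = 2*I*sqrt(1835)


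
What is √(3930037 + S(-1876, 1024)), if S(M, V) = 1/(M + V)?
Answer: √713207394399/426 ≈ 1982.4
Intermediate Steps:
√(3930037 + S(-1876, 1024)) = √(3930037 + 1/(-1876 + 1024)) = √(3930037 + 1/(-852)) = √(3930037 - 1/852) = √(3348391523/852) = √713207394399/426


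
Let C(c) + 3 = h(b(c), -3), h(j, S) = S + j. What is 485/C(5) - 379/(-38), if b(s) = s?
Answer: -18051/38 ≈ -475.03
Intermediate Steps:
C(c) = -6 + c (C(c) = -3 + (-3 + c) = -6 + c)
485/C(5) - 379/(-38) = 485/(-6 + 5) - 379/(-38) = 485/(-1) - 379*(-1/38) = 485*(-1) + 379/38 = -485 + 379/38 = -18051/38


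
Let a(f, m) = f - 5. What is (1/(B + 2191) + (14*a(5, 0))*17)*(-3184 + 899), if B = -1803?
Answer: -2285/388 ≈ -5.8892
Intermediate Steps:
a(f, m) = -5 + f
(1/(B + 2191) + (14*a(5, 0))*17)*(-3184 + 899) = (1/(-1803 + 2191) + (14*(-5 + 5))*17)*(-3184 + 899) = (1/388 + (14*0)*17)*(-2285) = (1/388 + 0*17)*(-2285) = (1/388 + 0)*(-2285) = (1/388)*(-2285) = -2285/388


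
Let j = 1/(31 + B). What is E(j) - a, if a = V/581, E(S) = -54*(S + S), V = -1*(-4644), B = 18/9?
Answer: -72000/6391 ≈ -11.266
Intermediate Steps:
B = 2 (B = 18*(⅑) = 2)
j = 1/33 (j = 1/(31 + 2) = 1/33 ≈ 0.030303)
V = 4644
E(S) = -108*S
a = 4644/581 ≈ 7.9931
E(j) - a = -108*1/33 - 1*4644/581 = -36/11 - 4644/581 = -72000/6391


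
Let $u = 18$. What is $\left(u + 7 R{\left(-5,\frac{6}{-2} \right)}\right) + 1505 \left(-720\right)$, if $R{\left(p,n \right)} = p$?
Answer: $-1083617$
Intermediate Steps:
$\left(u + 7 R{\left(-5,\frac{6}{-2} \right)}\right) + 1505 \left(-720\right) = \left(18 + 7 \left(-5\right)\right) + 1505 \left(-720\right) = \left(18 - 35\right) - 1083600 = -17 - 1083600 = -1083617$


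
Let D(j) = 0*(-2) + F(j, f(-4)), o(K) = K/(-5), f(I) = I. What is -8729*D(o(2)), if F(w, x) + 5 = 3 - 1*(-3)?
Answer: -8729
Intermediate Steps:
F(w, x) = 1 (F(w, x) = -5 + (3 - 1*(-3)) = -5 + (3 + 3) = -5 + 6 = 1)
o(K) = -K/5 (o(K) = K*(-⅕) = -K/5)
D(j) = 1 (D(j) = 0*(-2) + 1 = 0 + 1 = 1)
-8729*D(o(2)) = -8729*1 = -8729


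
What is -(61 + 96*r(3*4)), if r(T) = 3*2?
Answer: -637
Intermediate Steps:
r(T) = 6
-(61 + 96*r(3*4)) = -(61 + 96*6) = -(61 + 576) = -1*637 = -637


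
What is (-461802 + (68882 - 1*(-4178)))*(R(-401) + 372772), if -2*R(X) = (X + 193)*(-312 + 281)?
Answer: -143658828616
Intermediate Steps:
R(X) = 5983/2 + 31*X/2 (R(X) = -(X + 193)*(-312 + 281)/2 = -(193 + X)*(-31)/2 = -(-5983 - 31*X)/2 = 5983/2 + 31*X/2)
(-461802 + (68882 - 1*(-4178)))*(R(-401) + 372772) = (-461802 + (68882 - 1*(-4178)))*((5983/2 + (31/2)*(-401)) + 372772) = (-461802 + (68882 + 4178))*((5983/2 - 12431/2) + 372772) = (-461802 + 73060)*(-3224 + 372772) = -388742*369548 = -143658828616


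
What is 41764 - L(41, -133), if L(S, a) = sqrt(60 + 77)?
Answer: 41764 - sqrt(137) ≈ 41752.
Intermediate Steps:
L(S, a) = sqrt(137)
41764 - L(41, -133) = 41764 - sqrt(137)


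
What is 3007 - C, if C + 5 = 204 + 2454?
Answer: 354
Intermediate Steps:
C = 2653 (C = -5 + (204 + 2454) = -5 + 2658 = 2653)
3007 - C = 3007 - 1*2653 = 3007 - 2653 = 354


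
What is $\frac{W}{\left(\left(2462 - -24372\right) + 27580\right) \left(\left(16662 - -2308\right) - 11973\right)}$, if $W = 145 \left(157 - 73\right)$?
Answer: $\frac{2030}{63455793} \approx 3.1991 \cdot 10^{-5}$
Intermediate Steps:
$W = 12180$ ($W = 145 \cdot 84 = 12180$)
$\frac{W}{\left(\left(2462 - -24372\right) + 27580\right) \left(\left(16662 - -2308\right) - 11973\right)} = \frac{12180}{\left(\left(2462 - -24372\right) + 27580\right) \left(\left(16662 - -2308\right) - 11973\right)} = \frac{12180}{\left(\left(2462 + 24372\right) + 27580\right) \left(\left(16662 + 2308\right) - 11973\right)} = \frac{12180}{\left(26834 + 27580\right) \left(18970 - 11973\right)} = \frac{12180}{54414 \cdot 6997} = \frac{12180}{380734758} = 12180 \cdot \frac{1}{380734758} = \frac{2030}{63455793}$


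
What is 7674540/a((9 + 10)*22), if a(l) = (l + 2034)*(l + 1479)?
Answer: 1918635/1162861 ≈ 1.6499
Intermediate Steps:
a(l) = (1479 + l)*(2034 + l) (a(l) = (2034 + l)*(1479 + l) = (1479 + l)*(2034 + l))
7674540/a((9 + 10)*22) = 7674540/(3008286 + ((9 + 10)*22)² + 3513*((9 + 10)*22)) = 7674540/(3008286 + (19*22)² + 3513*(19*22)) = 7674540/(3008286 + 418² + 3513*418) = 7674540/(3008286 + 174724 + 1468434) = 7674540/4651444 = 7674540*(1/4651444) = 1918635/1162861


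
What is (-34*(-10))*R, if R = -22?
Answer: -7480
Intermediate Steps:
(-34*(-10))*R = -34*(-10)*(-22) = 340*(-22) = -7480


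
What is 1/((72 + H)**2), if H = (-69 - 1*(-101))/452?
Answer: 12769/66324736 ≈ 0.00019252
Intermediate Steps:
H = 8/113 (H = (-69 + 101)*(1/452) = 32*(1/452) = 8/113 ≈ 0.070796)
1/((72 + H)**2) = 1/((72 + 8/113)**2) = 1/((8144/113)**2) = 1/(66324736/12769) = 12769/66324736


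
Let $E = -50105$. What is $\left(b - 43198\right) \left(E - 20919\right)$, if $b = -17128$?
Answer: $4284593824$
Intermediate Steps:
$\left(b - 43198\right) \left(E - 20919\right) = \left(-17128 - 43198\right) \left(-50105 - 20919\right) = \left(-60326\right) \left(-71024\right) = 4284593824$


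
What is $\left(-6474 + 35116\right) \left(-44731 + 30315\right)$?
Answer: $-412903072$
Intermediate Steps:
$\left(-6474 + 35116\right) \left(-44731 + 30315\right) = 28642 \left(-14416\right) = -412903072$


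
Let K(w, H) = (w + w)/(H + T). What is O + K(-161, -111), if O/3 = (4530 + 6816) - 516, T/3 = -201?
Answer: 1657013/51 ≈ 32490.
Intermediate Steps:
T = -603 (T = 3*(-201) = -603)
O = 32490 (O = 3*((4530 + 6816) - 516) = 3*(11346 - 516) = 3*10830 = 32490)
K(w, H) = 2*w/(-603 + H) (K(w, H) = (w + w)/(H - 603) = (2*w)/(-603 + H) = 2*w/(-603 + H))
O + K(-161, -111) = 32490 + 2*(-161)/(-603 - 111) = 32490 + 2*(-161)/(-714) = 32490 + 2*(-161)*(-1/714) = 32490 + 23/51 = 1657013/51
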